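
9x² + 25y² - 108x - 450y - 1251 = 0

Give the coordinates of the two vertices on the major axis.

Group the x- and y-terms: 9(x² - 12x) + 25(y² - 18y) = 1251
Complete the square in x and y: 9(x - 6)² + 25(y - 9)² = 1251 + 324 + 2025 = 3600
Divide through by 3600 to get (x - 6)²/400 + (y - 9)²/144 = 1.
Ellipse, center (6, 9), major axis horizontal; a² = 400, b² = 144.
a = 20. Vertices at (h ± a, k).

(-14, 9) and (26, 9)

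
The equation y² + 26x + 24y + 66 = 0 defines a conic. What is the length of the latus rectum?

Only y is squared. Complete the square in y: (y + 12)² = -26(x - 3).
Vertex (3, -12); 4p = -26 so p = -13/2. Opens left.
Latus rectum length = |4p| = 26.

26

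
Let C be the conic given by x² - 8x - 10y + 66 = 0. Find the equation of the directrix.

Only x is squared. Complete the square in x: (x - 4)² = 10(y - 5).
Vertex (4, 5); 4p = 10 so p = 5/2. Opens up.
Directrix is the horizontal line y = k − p = 5 − (5/2) = 5/2.

y = 5/2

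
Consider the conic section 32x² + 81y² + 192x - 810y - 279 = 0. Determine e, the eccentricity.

Collect terms: 32(x² + 6x) + 81(y² - 10y) = 279
Complete the square in x and y: 32(x + 3)² + 81(y - 5)² = 279 + 288 + 2025 = 2592
Dividing both sides by 2592: (x + 3)²/81 + (y - 5)²/32 = 1
Ellipse, center (-3, 5), major axis horizontal; a² = 81, b² = 32.
c² = a² - b² = 49, so c = 7.
e = c/a = 7/9.

e = 7/9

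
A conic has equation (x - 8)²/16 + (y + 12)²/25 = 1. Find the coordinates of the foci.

Center (8, -12). The larger denominator 25 sits under the y-term, so the major axis is vertical; a² = 25, b² = 16.
c² = a² - b² = 25 - 16 = 9, so c = 3.
Foci lie on the vertical axis through the center: (h, k ± c).

(8, -15) and (8, -9)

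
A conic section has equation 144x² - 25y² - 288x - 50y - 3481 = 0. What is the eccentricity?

Collect terms: 144(x² - 2x) -25(y² + 2y) = 3481
144(x - 1)² -25(y + 1)² = 3481 + 144 - 25 = 3600
Divide through by 3600 to get (x - 1)²/25 - (y + 1)²/144 = 1.
Hyperbola, center (1, -1), transverse axis horizontal; a² = 25, b² = 144.
c² = a² + b² = 169, so c = 13.
e = c/a = 13/5.

e = 13/5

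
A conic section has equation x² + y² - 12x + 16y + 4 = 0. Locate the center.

Collect terms: (x² - 12x) + (y² + 16y) = -4
Complete the square in x and y: (x - 6)² + (y + 8)² = -4 + 36 + 64 = 96
So (x - 6)² + (y + 8)² = 96.
Circle centered at (6, -8) with r² = 96.

(6, -8)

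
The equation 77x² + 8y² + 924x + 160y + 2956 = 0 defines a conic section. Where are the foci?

(-6, -10 - √69) and (-6, -10 + √69)

Rearranging, 77(x² + 12x) + 8(y² + 20y) = -2956.
77(x + 6)² + 8(y + 10)² = -2956 + 2772 + 800 = 616
Divide through by 616 to get (x + 6)²/8 + (y + 10)²/77 = 1.
Ellipse, center (-6, -10), major axis vertical; a² = 77, b² = 8.
c² = a² - b² = 77 - 8 = 69, so c = √69.
Foci lie on the vertical axis through the center: (h, k ± c).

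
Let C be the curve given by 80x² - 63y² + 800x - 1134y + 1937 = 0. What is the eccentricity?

Group: 80(x² + 10x) -63(y² + 18y) = -1937
Complete the square: 80(x + 5)² -63(y + 9)² = -1937 + 2000 - 5103 = -5040
Dividing both sides by -5040: (y + 9)²/80 - (x + 5)²/63 = 1
Hyperbola, center (-5, -9), transverse axis vertical; a² = 80, b² = 63.
c² = a² + b² = 143, so c = √143.
e = c/a = √143/4√5 = √715/20.

e = √715/20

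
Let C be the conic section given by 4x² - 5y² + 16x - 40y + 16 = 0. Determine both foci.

(-2, -10) and (-2, 2)

4(x² + 4x) -5(y² + 8y) = -16
Complete the square in x and y: 4(x + 2)² -5(y + 4)² = -16 + 16 - 80 = -80
Divide by -80: (y + 4)²/16 - (x + 2)²/20 = 1
Hyperbola, center (-2, -4), transverse axis vertical; a² = 16, b² = 20.
c² = a² + b² = 16 + 20 = 36, so c = 6.
Foci lie on the vertical axis through the center: (h, k ± c).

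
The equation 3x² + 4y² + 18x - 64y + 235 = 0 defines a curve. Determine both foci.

Group the x- and y-terms: 3(x² + 6x) + 4(y² - 16y) = -235
Complete the square in x and y: 3(x + 3)² + 4(y - 8)² = -235 + 27 + 256 = 48
Divide through by 48 to get (x + 3)²/16 + (y - 8)²/12 = 1.
Ellipse, center (-3, 8), major axis horizontal; a² = 16, b² = 12.
c² = a² - b² = 16 - 12 = 4, so c = 2.
Foci lie on the horizontal axis through the center: (h ± c, k).

(-5, 8) and (-1, 8)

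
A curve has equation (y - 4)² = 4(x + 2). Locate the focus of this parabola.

(-1, 4)

Vertex (-2, 4); 4p = 4 so p = 1. Opens right.
Focus is p units from the vertex along the axis: (h + p, k).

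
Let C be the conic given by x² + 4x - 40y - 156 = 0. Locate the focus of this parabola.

Only x is squared. Complete the square in x: (x + 2)² = 40(y + 4).
Vertex (-2, -4); 4p = 40 so p = 10. Opens up.
Focus is p units from the vertex along the axis: (h, k + p).

(-2, 6)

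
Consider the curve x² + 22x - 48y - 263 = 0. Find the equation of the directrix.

Only x is squared. Complete the square in x: (x + 11)² = 48(y + 8).
Vertex (-11, -8); 4p = 48 so p = 12. Opens up.
Directrix is the horizontal line y = k − p = -8 − (12) = -20.

y = -20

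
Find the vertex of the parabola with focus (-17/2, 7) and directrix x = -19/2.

(-9, 7)

The vertex is the midpoint between the focus and the directrix along the axis of symmetry.
Axis is horizontal (directrix is vertical). Vertex x-coordinate = (-17/2 + (-19/2))/2 = -9; y-coordinate = 7.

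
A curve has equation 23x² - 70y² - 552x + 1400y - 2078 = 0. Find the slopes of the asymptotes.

√1610/70 and -√1610/70

23(x² - 24x) -70(y² - 20y) = 2078
23(x - 12)² -70(y - 10)² = 2078 + 3312 - 7000 = -1610
Divide through by -1610 to get (y - 10)²/23 - (x - 12)²/70 = 1.
Hyperbola, center (12, 10), transverse axis vertical; a² = 23, b² = 70.
For a vertical hyperbola the asymptotes have slope ±a/b.
Here that is ±√23/√70 = ±√1610/70.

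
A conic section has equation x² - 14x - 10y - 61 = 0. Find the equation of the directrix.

Only x is squared. Complete the square in x: (x - 7)² = 10(y + 11).
Vertex (7, -11); 4p = 10 so p = 5/2. Opens up.
Directrix is the horizontal line y = k − p = -11 − (5/2) = -27/2.

y = -27/2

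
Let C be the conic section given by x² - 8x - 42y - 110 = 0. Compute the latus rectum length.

42

Only x is squared. Complete the square in x: (x - 4)² = 42(y + 3).
Vertex (4, -3); 4p = 42 so p = 21/2. Opens up.
Latus rectum length = |4p| = 42.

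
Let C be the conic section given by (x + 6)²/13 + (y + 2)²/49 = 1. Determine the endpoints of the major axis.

Center (-6, -2). The larger denominator 49 sits under the y-term, so the major axis is vertical; a² = 49, b² = 13.
a = 7. Vertices at (h, k ± a).

(-6, -9) and (-6, 5)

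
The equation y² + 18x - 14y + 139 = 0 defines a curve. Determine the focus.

Only y is squared. Complete the square in y: (y - 7)² = -18(x + 5).
Vertex (-5, 7); 4p = -18 so p = -9/2. Opens left.
Focus is p units from the vertex along the axis: (h + p, k).

(-19/2, 7)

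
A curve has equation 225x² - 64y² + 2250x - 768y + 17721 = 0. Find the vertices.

Group: 225(x² + 10x) -64(y² + 12y) = -17721
Completing the square gives 225(x + 5)² -64(y + 6)² = -17721 + 5625 - 2304 = -14400.
Divide by -14400: (y + 6)²/225 - (x + 5)²/64 = 1
Hyperbola, center (-5, -6), transverse axis vertical; a² = 225, b² = 64.
a = 15. Vertices at (h, k ± a).

(-5, -21) and (-5, 9)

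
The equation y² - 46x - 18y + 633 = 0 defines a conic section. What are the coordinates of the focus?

(47/2, 9)

Only y is squared. Complete the square in y: (y - 9)² = 46(x - 12).
Vertex (12, 9); 4p = 46 so p = 23/2. Opens right.
Focus is p units from the vertex along the axis: (h + p, k).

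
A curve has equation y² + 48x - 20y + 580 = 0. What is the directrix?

x = 2

Only y is squared. Complete the square in y: (y - 10)² = -48(x + 10).
Vertex (-10, 10); 4p = -48 so p = -12. Opens left.
Directrix is the vertical line x = h − p = -10 − (-12) = 2.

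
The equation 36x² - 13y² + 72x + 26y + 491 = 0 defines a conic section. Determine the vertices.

(-1, -5) and (-1, 7)

Group: 36(x² + 2x) -13(y² - 2y) = -491
Complete the square: 36(x + 1)² -13(y - 1)² = -491 + 36 - 13 = -468
Dividing both sides by -468: (y - 1)²/36 - (x + 1)²/13 = 1
Hyperbola, center (-1, 1), transverse axis vertical; a² = 36, b² = 13.
a = 6. Vertices at (h, k ± a).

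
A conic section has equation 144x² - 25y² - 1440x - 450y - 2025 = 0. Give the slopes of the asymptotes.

Rearranging, 144(x² - 10x) -25(y² + 18y) = 2025.
144(x - 5)² -25(y + 9)² = 2025 + 3600 - 2025 = 3600
Divide through by 3600 to get (x - 5)²/25 - (y + 9)²/144 = 1.
Hyperbola, center (5, -9), transverse axis horizontal; a² = 25, b² = 144.
For a horizontal hyperbola the asymptotes have slope ±b/a.
Here that is ±12/5.

12/5 and -12/5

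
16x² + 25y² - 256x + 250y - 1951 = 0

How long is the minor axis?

Collect terms: 16(x² - 16x) + 25(y² + 10y) = 1951
16(x - 8)² + 25(y + 5)² = 1951 + 1024 + 625 = 3600
Divide through by 3600 to get (x - 8)²/225 + (y + 5)²/144 = 1.
Ellipse, center (8, -5), major axis horizontal; a² = 225, b² = 144.
b² = 144 so b = 12; the minor axis has length 2b = 24.

24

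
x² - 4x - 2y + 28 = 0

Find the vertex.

(2, 12)

Only x is squared. Complete the square in x: (x - 2)² = 2(y - 12).
Vertex (2, 12); 4p = 2 so p = 1/2. Opens up.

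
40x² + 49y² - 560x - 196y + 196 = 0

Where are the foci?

Group the x- and y-terms: 40(x² - 14x) + 49(y² - 4y) = -196
Complete the square in x and y: 40(x - 7)² + 49(y - 2)² = -196 + 1960 + 196 = 1960
Divide through by 1960 to get (x - 7)²/49 + (y - 2)²/40 = 1.
Ellipse, center (7, 2), major axis horizontal; a² = 49, b² = 40.
c² = a² - b² = 49 - 40 = 9, so c = 3.
Foci lie on the horizontal axis through the center: (h ± c, k).

(4, 2) and (10, 2)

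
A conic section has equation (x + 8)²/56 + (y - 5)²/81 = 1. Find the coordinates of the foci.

(-8, 0) and (-8, 10)

Center (-8, 5). The larger denominator 81 sits under the y-term, so the major axis is vertical; a² = 81, b² = 56.
c² = a² - b² = 81 - 56 = 25, so c = 5.
Foci lie on the vertical axis through the center: (h, k ± c).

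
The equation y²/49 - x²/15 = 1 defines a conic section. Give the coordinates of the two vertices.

Center (0, 0). The positive term is the y-term, so the transverse axis is vertical; a² = 49, b² = 15.
a = 7. Vertices at (h, k ± a).

(0, -7) and (0, 7)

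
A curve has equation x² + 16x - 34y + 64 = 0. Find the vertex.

Only x is squared. Complete the square in x: (x + 8)² = 34y.
Vertex (-8, 0); 4p = 34 so p = 17/2. Opens up.

(-8, 0)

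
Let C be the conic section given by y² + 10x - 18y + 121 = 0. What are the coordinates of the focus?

(-13/2, 9)

Only y is squared. Complete the square in y: (y - 9)² = -10(x + 4).
Vertex (-4, 9); 4p = -10 so p = -5/2. Opens left.
Focus is p units from the vertex along the axis: (h + p, k).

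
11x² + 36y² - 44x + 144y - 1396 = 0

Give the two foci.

11(x² - 4x) + 36(y² + 4y) = 1396
Completing the square gives 11(x - 2)² + 36(y + 2)² = 1396 + 44 + 144 = 1584.
Divide by 1584: (x - 2)²/144 + (y + 2)²/44 = 1
Ellipse, center (2, -2), major axis horizontal; a² = 144, b² = 44.
c² = a² - b² = 144 - 44 = 100, so c = 10.
Foci lie on the horizontal axis through the center: (h ± c, k).

(-8, -2) and (12, -2)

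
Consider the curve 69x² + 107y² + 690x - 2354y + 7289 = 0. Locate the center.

Group: 69(x² + 10x) + 107(y² - 22y) = -7289
69(x + 5)² + 107(y - 11)² = -7289 + 1725 + 12947 = 7383
Divide through by 7383 to get (x + 5)²/107 + (y - 11)²/69 = 1.
Ellipse with center (-5, 11).

(-5, 11)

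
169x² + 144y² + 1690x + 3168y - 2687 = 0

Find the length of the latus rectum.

288/13

Collect terms: 169(x² + 10x) + 144(y² + 22y) = 2687
Complete the square in x and y: 169(x + 5)² + 144(y + 11)² = 2687 + 4225 + 17424 = 24336
Divide through by 24336 to get (x + 5)²/144 + (y + 11)²/169 = 1.
Ellipse, center (-5, -11), major axis vertical; a² = 169, b² = 144.
Latus rectum length = 2b²/a = 2·144/13 = 288/13.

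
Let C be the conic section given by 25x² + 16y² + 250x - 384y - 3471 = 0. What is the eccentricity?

25(x² + 10x) + 16(y² - 24y) = 3471
Complete the square: 25(x + 5)² + 16(y - 12)² = 3471 + 625 + 2304 = 6400
Dividing both sides by 6400: (x + 5)²/256 + (y - 12)²/400 = 1
Ellipse, center (-5, 12), major axis vertical; a² = 400, b² = 256.
c² = a² - b² = 144, so c = 12.
e = c/a = 12/20 = 3/5.

e = 3/5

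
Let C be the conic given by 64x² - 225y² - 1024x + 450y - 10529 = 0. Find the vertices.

Group: 64(x² - 16x) -225(y² - 2y) = 10529
Complete the square: 64(x - 8)² -225(y - 1)² = 10529 + 4096 - 225 = 14400
Divide by 14400: (x - 8)²/225 - (y - 1)²/64 = 1
Hyperbola, center (8, 1), transverse axis horizontal; a² = 225, b² = 64.
a = 15. Vertices at (h ± a, k).

(-7, 1) and (23, 1)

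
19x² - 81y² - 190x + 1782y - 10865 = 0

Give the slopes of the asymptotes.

√19/9 and -√19/9

Collect terms: 19(x² - 10x) -81(y² - 22y) = 10865
Complete the square in x and y: 19(x - 5)² -81(y - 11)² = 10865 + 475 - 9801 = 1539
Dividing both sides by 1539: (x - 5)²/81 - (y - 11)²/19 = 1
Hyperbola, center (5, 11), transverse axis horizontal; a² = 81, b² = 19.
For a horizontal hyperbola the asymptotes have slope ±b/a.
Here that is ±√19/9.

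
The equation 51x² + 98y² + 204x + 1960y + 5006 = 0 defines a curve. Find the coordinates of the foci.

Rearranging, 51(x² + 4x) + 98(y² + 20y) = -5006.
51(x + 2)² + 98(y + 10)² = -5006 + 204 + 9800 = 4998
Dividing both sides by 4998: (x + 2)²/98 + (y + 10)²/51 = 1
Ellipse, center (-2, -10), major axis horizontal; a² = 98, b² = 51.
c² = a² - b² = 98 - 51 = 47, so c = √47.
Foci lie on the horizontal axis through the center: (h ± c, k).

(-2 - √47, -10) and (-2 + √47, -10)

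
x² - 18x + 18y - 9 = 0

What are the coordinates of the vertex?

Only x is squared. Complete the square in x: (x - 9)² = -18(y - 5).
Vertex (9, 5); 4p = -18 so p = -9/2. Opens down.

(9, 5)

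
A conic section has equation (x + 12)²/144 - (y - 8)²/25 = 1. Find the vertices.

Center (-12, 8). The positive term is the x-term, so the transverse axis is horizontal; a² = 144, b² = 25.
a = 12. Vertices at (h ± a, k).

(-24, 8) and (0, 8)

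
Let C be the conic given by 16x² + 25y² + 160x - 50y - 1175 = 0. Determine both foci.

Rearranging, 16(x² + 10x) + 25(y² - 2y) = 1175.
Complete the square in x and y: 16(x + 5)² + 25(y - 1)² = 1175 + 400 + 25 = 1600
Divide by 1600: (x + 5)²/100 + (y - 1)²/64 = 1
Ellipse, center (-5, 1), major axis horizontal; a² = 100, b² = 64.
c² = a² - b² = 100 - 64 = 36, so c = 6.
Foci lie on the horizontal axis through the center: (h ± c, k).

(-11, 1) and (1, 1)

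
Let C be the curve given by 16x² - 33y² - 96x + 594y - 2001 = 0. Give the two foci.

(3, 2) and (3, 16)

Group: 16(x² - 6x) -33(y² - 18y) = 2001
16(x - 3)² -33(y - 9)² = 2001 + 144 - 2673 = -528
Divide through by -528 to get (y - 9)²/16 - (x - 3)²/33 = 1.
Hyperbola, center (3, 9), transverse axis vertical; a² = 16, b² = 33.
c² = a² + b² = 16 + 33 = 49, so c = 7.
Foci lie on the vertical axis through the center: (h, k ± c).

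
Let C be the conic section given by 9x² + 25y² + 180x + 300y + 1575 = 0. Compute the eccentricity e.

e = 4/5

9(x² + 20x) + 25(y² + 12y) = -1575
Complete the square: 9(x + 10)² + 25(y + 6)² = -1575 + 900 + 900 = 225
Divide by 225: (x + 10)²/25 + (y + 6)²/9 = 1
Ellipse, center (-10, -6), major axis horizontal; a² = 25, b² = 9.
c² = a² - b² = 16, so c = 4.
e = c/a = 4/5.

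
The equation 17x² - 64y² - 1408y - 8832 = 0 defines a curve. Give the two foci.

Rearranging, 17x² -64(y² + 22y) = 8832.
Complete the square: 17x² -64(y + 11)² = 8832 + 0 - 7744 = 1088
Divide by 1088: x²/64 - (y + 11)²/17 = 1
Hyperbola, center (0, -11), transverse axis horizontal; a² = 64, b² = 17.
c² = a² + b² = 64 + 17 = 81, so c = 9.
Foci lie on the horizontal axis through the center: (h ± c, k).

(-9, -11) and (9, -11)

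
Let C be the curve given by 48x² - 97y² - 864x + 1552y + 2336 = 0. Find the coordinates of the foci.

Group: 48(x² - 18x) -97(y² - 16y) = -2336
Complete the square: 48(x - 9)² -97(y - 8)² = -2336 + 3888 - 6208 = -4656
Divide through by -4656 to get (y - 8)²/48 - (x - 9)²/97 = 1.
Hyperbola, center (9, 8), transverse axis vertical; a² = 48, b² = 97.
c² = a² + b² = 48 + 97 = 145, so c = √145.
Foci lie on the vertical axis through the center: (h, k ± c).

(9, 8 - √145) and (9, 8 + √145)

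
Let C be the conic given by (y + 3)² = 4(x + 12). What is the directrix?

Vertex (-12, -3); 4p = 4 so p = 1. Opens right.
Directrix is the vertical line x = h − p = -12 − (1) = -13.

x = -13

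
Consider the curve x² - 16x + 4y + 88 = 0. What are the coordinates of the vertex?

(8, -6)

Only x is squared. Complete the square in x: (x - 8)² = -4(y + 6).
Vertex (8, -6); 4p = -4 so p = -1. Opens down.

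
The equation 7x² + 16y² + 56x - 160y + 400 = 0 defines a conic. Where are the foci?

(-7, 5) and (-1, 5)

7(x² + 8x) + 16(y² - 10y) = -400
Complete the square in x and y: 7(x + 4)² + 16(y - 5)² = -400 + 112 + 400 = 112
Dividing both sides by 112: (x + 4)²/16 + (y - 5)²/7 = 1
Ellipse, center (-4, 5), major axis horizontal; a² = 16, b² = 7.
c² = a² - b² = 16 - 7 = 9, so c = 3.
Foci lie on the horizontal axis through the center: (h ± c, k).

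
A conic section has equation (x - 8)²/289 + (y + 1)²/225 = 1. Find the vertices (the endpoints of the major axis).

(-9, -1) and (25, -1)

Center (8, -1). The larger denominator 289 sits under the x-term, so the major axis is horizontal; a² = 289, b² = 225.
a = 17. Vertices at (h ± a, k).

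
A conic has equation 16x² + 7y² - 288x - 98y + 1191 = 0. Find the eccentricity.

e = 3/4

16(x² - 18x) + 7(y² - 14y) = -1191
Completing the square gives 16(x - 9)² + 7(y - 7)² = -1191 + 1296 + 343 = 448.
Divide through by 448 to get (x - 9)²/28 + (y - 7)²/64 = 1.
Ellipse, center (9, 7), major axis vertical; a² = 64, b² = 28.
c² = a² - b² = 36, so c = 6.
e = c/a = 6/8 = 3/4.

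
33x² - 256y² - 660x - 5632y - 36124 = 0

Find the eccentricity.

e = 17/16

Group: 33(x² - 20x) -256(y² + 22y) = 36124
Complete the square: 33(x - 10)² -256(y + 11)² = 36124 + 3300 - 30976 = 8448
Dividing both sides by 8448: (x - 10)²/256 - (y + 11)²/33 = 1
Hyperbola, center (10, -11), transverse axis horizontal; a² = 256, b² = 33.
c² = a² + b² = 289, so c = 17.
e = c/a = 17/16.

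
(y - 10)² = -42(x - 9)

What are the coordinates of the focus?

(-3/2, 10)

Vertex (9, 10); 4p = -42 so p = -21/2. Opens left.
Focus is p units from the vertex along the axis: (h + p, k).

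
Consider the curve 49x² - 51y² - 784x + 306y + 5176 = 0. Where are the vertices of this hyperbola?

Group: 49(x² - 16x) -51(y² - 6y) = -5176
Complete the square in x and y: 49(x - 8)² -51(y - 3)² = -5176 + 3136 - 459 = -2499
Dividing both sides by -2499: (y - 3)²/49 - (x - 8)²/51 = 1
Hyperbola, center (8, 3), transverse axis vertical; a² = 49, b² = 51.
a = 7. Vertices at (h, k ± a).

(8, -4) and (8, 10)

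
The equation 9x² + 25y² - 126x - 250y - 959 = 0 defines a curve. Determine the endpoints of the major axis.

(-8, 5) and (22, 5)

Rearranging, 9(x² - 14x) + 25(y² - 10y) = 959.
Complete the square: 9(x - 7)² + 25(y - 5)² = 959 + 441 + 625 = 2025
Divide by 2025: (x - 7)²/225 + (y - 5)²/81 = 1
Ellipse, center (7, 5), major axis horizontal; a² = 225, b² = 81.
a = 15. Vertices at (h ± a, k).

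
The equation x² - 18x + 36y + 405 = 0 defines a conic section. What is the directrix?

Only x is squared. Complete the square in x: (x - 9)² = -36(y + 9).
Vertex (9, -9); 4p = -36 so p = -9. Opens down.
Directrix is the horizontal line y = k − p = -9 − (-9) = 0.

y = 0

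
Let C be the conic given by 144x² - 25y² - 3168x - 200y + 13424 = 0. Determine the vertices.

Group the x- and y-terms: 144(x² - 22x) -25(y² + 8y) = -13424
Complete the square in x and y: 144(x - 11)² -25(y + 4)² = -13424 + 17424 - 400 = 3600
Divide through by 3600 to get (x - 11)²/25 - (y + 4)²/144 = 1.
Hyperbola, center (11, -4), transverse axis horizontal; a² = 25, b² = 144.
a = 5. Vertices at (h ± a, k).

(6, -4) and (16, -4)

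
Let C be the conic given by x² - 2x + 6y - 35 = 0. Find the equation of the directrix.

Only x is squared. Complete the square in x: (x - 1)² = -6(y - 6).
Vertex (1, 6); 4p = -6 so p = -3/2. Opens down.
Directrix is the horizontal line y = k − p = 6 − (-3/2) = 15/2.

y = 15/2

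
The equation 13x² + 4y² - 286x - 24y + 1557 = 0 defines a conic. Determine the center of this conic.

Group: 13(x² - 22x) + 4(y² - 6y) = -1557
13(x - 11)² + 4(y - 3)² = -1557 + 1573 + 36 = 52
Dividing both sides by 52: (x - 11)²/4 + (y - 3)²/13 = 1
Ellipse with center (11, 3).

(11, 3)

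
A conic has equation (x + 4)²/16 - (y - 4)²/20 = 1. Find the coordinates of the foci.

Center (-4, 4). The positive term is the x-term, so the transverse axis is horizontal; a² = 16, b² = 20.
c² = a² + b² = 16 + 20 = 36, so c = 6.
Foci lie on the horizontal axis through the center: (h ± c, k).

(-10, 4) and (2, 4)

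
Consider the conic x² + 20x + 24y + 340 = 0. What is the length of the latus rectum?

Only x is squared. Complete the square in x: (x + 10)² = -24(y + 10).
Vertex (-10, -10); 4p = -24 so p = -6. Opens down.
Latus rectum length = |4p| = 24.

24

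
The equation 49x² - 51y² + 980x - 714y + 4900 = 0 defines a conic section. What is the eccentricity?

e = 10/7

Collect terms: 49(x² + 20x) -51(y² + 14y) = -4900
Completing the square gives 49(x + 10)² -51(y + 7)² = -4900 + 4900 - 2499 = -2499.
Divide by -2499: (y + 7)²/49 - (x + 10)²/51 = 1
Hyperbola, center (-10, -7), transverse axis vertical; a² = 49, b² = 51.
c² = a² + b² = 100, so c = 10.
e = c/a = 10/7.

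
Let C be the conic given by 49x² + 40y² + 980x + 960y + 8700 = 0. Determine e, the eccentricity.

e = 3/7

Collect terms: 49(x² + 20x) + 40(y² + 24y) = -8700
Complete the square: 49(x + 10)² + 40(y + 12)² = -8700 + 4900 + 5760 = 1960
Divide through by 1960 to get (x + 10)²/40 + (y + 12)²/49 = 1.
Ellipse, center (-10, -12), major axis vertical; a² = 49, b² = 40.
c² = a² - b² = 9, so c = 3.
e = c/a = 3/7.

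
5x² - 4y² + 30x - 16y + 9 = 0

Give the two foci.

5(x² + 6x) -4(y² + 4y) = -9
Complete the square: 5(x + 3)² -4(y + 2)² = -9 + 45 - 16 = 20
Divide by 20: (x + 3)²/4 - (y + 2)²/5 = 1
Hyperbola, center (-3, -2), transverse axis horizontal; a² = 4, b² = 5.
c² = a² + b² = 4 + 5 = 9, so c = 3.
Foci lie on the horizontal axis through the center: (h ± c, k).

(-6, -2) and (0, -2)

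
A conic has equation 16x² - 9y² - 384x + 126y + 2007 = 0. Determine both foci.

(12, 2) and (12, 12)

16(x² - 24x) -9(y² - 14y) = -2007
Completing the square gives 16(x - 12)² -9(y - 7)² = -2007 + 2304 - 441 = -144.
Divide through by -144 to get (y - 7)²/16 - (x - 12)²/9 = 1.
Hyperbola, center (12, 7), transverse axis vertical; a² = 16, b² = 9.
c² = a² + b² = 16 + 9 = 25, so c = 5.
Foci lie on the vertical axis through the center: (h, k ± c).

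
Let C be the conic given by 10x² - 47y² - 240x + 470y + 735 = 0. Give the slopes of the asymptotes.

√470/47 and -√470/47

Group: 10(x² - 24x) -47(y² - 10y) = -735
10(x - 12)² -47(y - 5)² = -735 + 1440 - 1175 = -470
Divide by -470: (y - 5)²/10 - (x - 12)²/47 = 1
Hyperbola, center (12, 5), transverse axis vertical; a² = 10, b² = 47.
For a vertical hyperbola the asymptotes have slope ±a/b.
Here that is ±√10/√47 = ±√470/47.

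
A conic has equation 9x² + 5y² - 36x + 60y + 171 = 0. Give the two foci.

Collect terms: 9(x² - 4x) + 5(y² + 12y) = -171
9(x - 2)² + 5(y + 6)² = -171 + 36 + 180 = 45
Dividing both sides by 45: (x - 2)²/5 + (y + 6)²/9 = 1
Ellipse, center (2, -6), major axis vertical; a² = 9, b² = 5.
c² = a² - b² = 9 - 5 = 4, so c = 2.
Foci lie on the vertical axis through the center: (h, k ± c).

(2, -8) and (2, -4)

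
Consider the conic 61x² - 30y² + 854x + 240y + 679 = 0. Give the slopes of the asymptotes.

Collect terms: 61(x² + 14x) -30(y² - 8y) = -679
Complete the square in x and y: 61(x + 7)² -30(y - 4)² = -679 + 2989 - 480 = 1830
Dividing both sides by 1830: (x + 7)²/30 - (y - 4)²/61 = 1
Hyperbola, center (-7, 4), transverse axis horizontal; a² = 30, b² = 61.
For a horizontal hyperbola the asymptotes have slope ±b/a.
Here that is ±√61/√30 = ±√1830/30.

√1830/30 and -√1830/30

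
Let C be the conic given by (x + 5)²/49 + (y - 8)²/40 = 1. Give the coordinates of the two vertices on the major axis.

(-12, 8) and (2, 8)

Center (-5, 8). The larger denominator 49 sits under the x-term, so the major axis is horizontal; a² = 49, b² = 40.
a = 7. Vertices at (h ± a, k).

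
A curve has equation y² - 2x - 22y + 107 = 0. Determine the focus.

(-13/2, 11)

Only y is squared. Complete the square in y: (y - 11)² = 2(x + 7).
Vertex (-7, 11); 4p = 2 so p = 1/2. Opens right.
Focus is p units from the vertex along the axis: (h + p, k).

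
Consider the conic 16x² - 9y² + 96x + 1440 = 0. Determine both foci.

Group: 16(x² + 6x) -9y² = -1440
Complete the square: 16(x + 3)² -9y² = -1440 + 144 + 0 = -1296
Dividing both sides by -1296: y²/144 - (x + 3)²/81 = 1
Hyperbola, center (-3, 0), transverse axis vertical; a² = 144, b² = 81.
c² = a² + b² = 144 + 81 = 225, so c = 15.
Foci lie on the vertical axis through the center: (h, k ± c).

(-3, -15) and (-3, 15)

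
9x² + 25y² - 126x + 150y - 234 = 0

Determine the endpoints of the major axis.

Group: 9(x² - 14x) + 25(y² + 6y) = 234
9(x - 7)² + 25(y + 3)² = 234 + 441 + 225 = 900
Divide through by 900 to get (x - 7)²/100 + (y + 3)²/36 = 1.
Ellipse, center (7, -3), major axis horizontal; a² = 100, b² = 36.
a = 10. Vertices at (h ± a, k).

(-3, -3) and (17, -3)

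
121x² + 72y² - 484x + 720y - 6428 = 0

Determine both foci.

(2, -12) and (2, 2)

Group the x- and y-terms: 121(x² - 4x) + 72(y² + 10y) = 6428
Complete the square: 121(x - 2)² + 72(y + 5)² = 6428 + 484 + 1800 = 8712
Divide by 8712: (x - 2)²/72 + (y + 5)²/121 = 1
Ellipse, center (2, -5), major axis vertical; a² = 121, b² = 72.
c² = a² - b² = 121 - 72 = 49, so c = 7.
Foci lie on the vertical axis through the center: (h, k ± c).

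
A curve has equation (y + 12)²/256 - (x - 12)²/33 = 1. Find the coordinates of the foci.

Center (12, -12). The positive term is the y-term, so the transverse axis is vertical; a² = 256, b² = 33.
c² = a² + b² = 256 + 33 = 289, so c = 17.
Foci lie on the vertical axis through the center: (h, k ± c).

(12, -29) and (12, 5)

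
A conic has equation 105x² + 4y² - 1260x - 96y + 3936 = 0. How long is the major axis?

Group: 105(x² - 12x) + 4(y² - 24y) = -3936
Complete the square in x and y: 105(x - 6)² + 4(y - 12)² = -3936 + 3780 + 576 = 420
Dividing both sides by 420: (x - 6)²/4 + (y - 12)²/105 = 1
Ellipse, center (6, 12), major axis vertical; a² = 105, b² = 4.
a² = 105 so a = √105; the major axis has length 2a = 2√105.

2√105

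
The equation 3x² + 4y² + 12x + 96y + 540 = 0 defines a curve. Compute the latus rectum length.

6

Collect terms: 3(x² + 4x) + 4(y² + 24y) = -540
Complete the square in x and y: 3(x + 2)² + 4(y + 12)² = -540 + 12 + 576 = 48
Dividing both sides by 48: (x + 2)²/16 + (y + 12)²/12 = 1
Ellipse, center (-2, -12), major axis horizontal; a² = 16, b² = 12.
Latus rectum length = 2b²/a = 2·12/4 = 6.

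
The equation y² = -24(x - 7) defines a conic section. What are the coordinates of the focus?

(1, 0)

Vertex (7, 0); 4p = -24 so p = -6. Opens left.
Focus is p units from the vertex along the axis: (h + p, k).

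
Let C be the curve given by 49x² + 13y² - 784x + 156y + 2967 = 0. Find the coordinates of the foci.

49(x² - 16x) + 13(y² + 12y) = -2967
Completing the square gives 49(x - 8)² + 13(y + 6)² = -2967 + 3136 + 468 = 637.
Dividing both sides by 637: (x - 8)²/13 + (y + 6)²/49 = 1
Ellipse, center (8, -6), major axis vertical; a² = 49, b² = 13.
c² = a² - b² = 49 - 13 = 36, so c = 6.
Foci lie on the vertical axis through the center: (h, k ± c).

(8, -12) and (8, 0)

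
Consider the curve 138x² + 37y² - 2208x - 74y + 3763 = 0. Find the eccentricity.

Rearranging, 138(x² - 16x) + 37(y² - 2y) = -3763.
Complete the square in x and y: 138(x - 8)² + 37(y - 1)² = -3763 + 8832 + 37 = 5106
Dividing both sides by 5106: (x - 8)²/37 + (y - 1)²/138 = 1
Ellipse, center (8, 1), major axis vertical; a² = 138, b² = 37.
c² = a² - b² = 101, so c = √101.
e = c/a = √101/√138 = √13938/138.

e = √13938/138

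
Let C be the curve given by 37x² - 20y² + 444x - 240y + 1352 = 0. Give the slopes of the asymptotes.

Group the x- and y-terms: 37(x² + 12x) -20(y² + 12y) = -1352
Complete the square: 37(x + 6)² -20(y + 6)² = -1352 + 1332 - 720 = -740
Divide by -740: (y + 6)²/37 - (x + 6)²/20 = 1
Hyperbola, center (-6, -6), transverse axis vertical; a² = 37, b² = 20.
For a vertical hyperbola the asymptotes have slope ±a/b.
Here that is ±√37/2√5 = ±√185/10.

√185/10 and -√185/10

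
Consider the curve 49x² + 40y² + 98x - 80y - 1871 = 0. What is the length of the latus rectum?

80/7

Group the x- and y-terms: 49(x² + 2x) + 40(y² - 2y) = 1871
Completing the square gives 49(x + 1)² + 40(y - 1)² = 1871 + 49 + 40 = 1960.
Divide by 1960: (x + 1)²/40 + (y - 1)²/49 = 1
Ellipse, center (-1, 1), major axis vertical; a² = 49, b² = 40.
Latus rectum length = 2b²/a = 2·40/7 = 80/7.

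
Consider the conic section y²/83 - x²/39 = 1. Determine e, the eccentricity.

e = √10126/83

Center (0, 0). The positive term is the y-term, so the transverse axis is vertical; a² = 83, b² = 39.
c² = a² + b² = 122, so c = √122.
e = c/a = √122/√83 = √10126/83.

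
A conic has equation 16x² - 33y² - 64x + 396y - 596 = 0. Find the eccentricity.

16(x² - 4x) -33(y² - 12y) = 596
Completing the square gives 16(x - 2)² -33(y - 6)² = 596 + 64 - 1188 = -528.
Dividing both sides by -528: (y - 6)²/16 - (x - 2)²/33 = 1
Hyperbola, center (2, 6), transverse axis vertical; a² = 16, b² = 33.
c² = a² + b² = 49, so c = 7.
e = c/a = 7/4.

e = 7/4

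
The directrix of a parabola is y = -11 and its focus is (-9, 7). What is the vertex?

(-9, -2)

The vertex is the midpoint between the focus and the directrix along the axis of symmetry.
Axis is vertical (directrix is horizontal). Vertex y-coordinate = (7 + (-11))/2 = -2; x-coordinate = -9.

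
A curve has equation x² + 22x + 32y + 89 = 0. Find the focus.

Only x is squared. Complete the square in x: (x + 11)² = -32(y - 1).
Vertex (-11, 1); 4p = -32 so p = -8. Opens down.
Focus is p units from the vertex along the axis: (h, k + p).

(-11, -7)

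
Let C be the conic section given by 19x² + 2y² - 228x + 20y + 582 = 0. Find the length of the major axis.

4√19

Rearranging, 19(x² - 12x) + 2(y² + 10y) = -582.
Complete the square: 19(x - 6)² + 2(y + 5)² = -582 + 684 + 50 = 152
Divide through by 152 to get (x - 6)²/8 + (y + 5)²/76 = 1.
Ellipse, center (6, -5), major axis vertical; a² = 76, b² = 8.
a² = 76 so a = 2√19; the major axis has length 2a = 4√19.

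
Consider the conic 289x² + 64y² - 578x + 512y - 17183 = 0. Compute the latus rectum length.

Collect terms: 289(x² - 2x) + 64(y² + 8y) = 17183
Completing the square gives 289(x - 1)² + 64(y + 4)² = 17183 + 289 + 1024 = 18496.
Divide by 18496: (x - 1)²/64 + (y + 4)²/289 = 1
Ellipse, center (1, -4), major axis vertical; a² = 289, b² = 64.
Latus rectum length = 2b²/a = 2·64/17 = 128/17.

128/17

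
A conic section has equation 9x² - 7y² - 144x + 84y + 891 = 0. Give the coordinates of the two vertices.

Group: 9(x² - 16x) -7(y² - 12y) = -891
Complete the square: 9(x - 8)² -7(y - 6)² = -891 + 576 - 252 = -567
Divide through by -567 to get (y - 6)²/81 - (x - 8)²/63 = 1.
Hyperbola, center (8, 6), transverse axis vertical; a² = 81, b² = 63.
a = 9. Vertices at (h, k ± a).

(8, -3) and (8, 15)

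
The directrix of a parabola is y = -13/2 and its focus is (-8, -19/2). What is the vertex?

The vertex is the midpoint between the focus and the directrix along the axis of symmetry.
Axis is vertical (directrix is horizontal). Vertex y-coordinate = (-19/2 + (-13/2))/2 = -8; x-coordinate = -8.

(-8, -8)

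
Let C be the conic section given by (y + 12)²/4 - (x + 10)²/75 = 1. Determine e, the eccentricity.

Center (-10, -12). The positive term is the y-term, so the transverse axis is vertical; a² = 4, b² = 75.
c² = a² + b² = 79, so c = √79.
e = c/a = √79/2.

e = √79/2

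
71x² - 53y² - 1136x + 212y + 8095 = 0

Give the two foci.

(8, 2 - 2√31) and (8, 2 + 2√31)

Group: 71(x² - 16x) -53(y² - 4y) = -8095
Complete the square in x and y: 71(x - 8)² -53(y - 2)² = -8095 + 4544 - 212 = -3763
Divide by -3763: (y - 2)²/71 - (x - 8)²/53 = 1
Hyperbola, center (8, 2), transverse axis vertical; a² = 71, b² = 53.
c² = a² + b² = 71 + 53 = 124, so c = 2√31.
Foci lie on the vertical axis through the center: (h, k ± c).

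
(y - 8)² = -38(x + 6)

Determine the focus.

Vertex (-6, 8); 4p = -38 so p = -19/2. Opens left.
Focus is p units from the vertex along the axis: (h + p, k).

(-31/2, 8)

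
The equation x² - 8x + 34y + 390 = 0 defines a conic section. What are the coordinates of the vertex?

Only x is squared. Complete the square in x: (x - 4)² = -34(y + 11).
Vertex (4, -11); 4p = -34 so p = -17/2. Opens down.

(4, -11)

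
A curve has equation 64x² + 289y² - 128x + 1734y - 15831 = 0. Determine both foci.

64(x² - 2x) + 289(y² + 6y) = 15831
Completing the square gives 64(x - 1)² + 289(y + 3)² = 15831 + 64 + 2601 = 18496.
Dividing both sides by 18496: (x - 1)²/289 + (y + 3)²/64 = 1
Ellipse, center (1, -3), major axis horizontal; a² = 289, b² = 64.
c² = a² - b² = 289 - 64 = 225, so c = 15.
Foci lie on the horizontal axis through the center: (h ± c, k).

(-14, -3) and (16, -3)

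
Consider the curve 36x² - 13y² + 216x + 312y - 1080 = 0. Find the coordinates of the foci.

36(x² + 6x) -13(y² - 24y) = 1080
36(x + 3)² -13(y - 12)² = 1080 + 324 - 1872 = -468
Dividing both sides by -468: (y - 12)²/36 - (x + 3)²/13 = 1
Hyperbola, center (-3, 12), transverse axis vertical; a² = 36, b² = 13.
c² = a² + b² = 36 + 13 = 49, so c = 7.
Foci lie on the vertical axis through the center: (h, k ± c).

(-3, 5) and (-3, 19)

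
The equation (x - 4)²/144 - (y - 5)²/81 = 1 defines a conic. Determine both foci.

(-11, 5) and (19, 5)

Center (4, 5). The positive term is the x-term, so the transverse axis is horizontal; a² = 144, b² = 81.
c² = a² + b² = 144 + 81 = 225, so c = 15.
Foci lie on the horizontal axis through the center: (h ± c, k).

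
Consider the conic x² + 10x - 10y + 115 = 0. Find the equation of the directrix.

Only x is squared. Complete the square in x: (x + 5)² = 10(y - 9).
Vertex (-5, 9); 4p = 10 so p = 5/2. Opens up.
Directrix is the horizontal line y = k − p = 9 − (5/2) = 13/2.

y = 13/2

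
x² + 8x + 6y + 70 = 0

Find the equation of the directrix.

Only x is squared. Complete the square in x: (x + 4)² = -6(y + 9).
Vertex (-4, -9); 4p = -6 so p = -3/2. Opens down.
Directrix is the horizontal line y = k − p = -9 − (-3/2) = -15/2.

y = -15/2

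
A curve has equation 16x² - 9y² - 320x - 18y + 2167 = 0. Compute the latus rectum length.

9

16(x² - 20x) -9(y² + 2y) = -2167
Complete the square in x and y: 16(x - 10)² -9(y + 1)² = -2167 + 1600 - 9 = -576
Divide by -576: (y + 1)²/64 - (x - 10)²/36 = 1
Hyperbola, center (10, -1), transverse axis vertical; a² = 64, b² = 36.
Latus rectum length = 2b²/a = 2·36/8 = 9.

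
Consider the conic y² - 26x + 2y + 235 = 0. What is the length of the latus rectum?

26

Only y is squared. Complete the square in y: (y + 1)² = 26(x - 9).
Vertex (9, -1); 4p = 26 so p = 13/2. Opens right.
Latus rectum length = |4p| = 26.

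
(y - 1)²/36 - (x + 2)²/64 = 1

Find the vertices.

Center (-2, 1). The positive term is the y-term, so the transverse axis is vertical; a² = 36, b² = 64.
a = 6. Vertices at (h, k ± a).

(-2, -5) and (-2, 7)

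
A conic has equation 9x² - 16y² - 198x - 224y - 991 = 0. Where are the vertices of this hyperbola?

Group: 9(x² - 22x) -16(y² + 14y) = 991
Complete the square: 9(x - 11)² -16(y + 7)² = 991 + 1089 - 784 = 1296
Divide by 1296: (x - 11)²/144 - (y + 7)²/81 = 1
Hyperbola, center (11, -7), transverse axis horizontal; a² = 144, b² = 81.
a = 12. Vertices at (h ± a, k).

(-1, -7) and (23, -7)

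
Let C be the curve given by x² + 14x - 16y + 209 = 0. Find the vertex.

(-7, 10)

Only x is squared. Complete the square in x: (x + 7)² = 16(y - 10).
Vertex (-7, 10); 4p = 16 so p = 4. Opens up.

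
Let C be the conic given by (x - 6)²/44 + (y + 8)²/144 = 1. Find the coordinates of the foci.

(6, -18) and (6, 2)

Center (6, -8). The larger denominator 144 sits under the y-term, so the major axis is vertical; a² = 144, b² = 44.
c² = a² - b² = 144 - 44 = 100, so c = 10.
Foci lie on the vertical axis through the center: (h, k ± c).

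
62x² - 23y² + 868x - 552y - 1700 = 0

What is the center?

(-7, -12)

Rearranging, 62(x² + 14x) -23(y² + 24y) = 1700.
62(x + 7)² -23(y + 12)² = 1700 + 3038 - 3312 = 1426
Dividing both sides by 1426: (x + 7)²/23 - (y + 12)²/62 = 1
Hyperbola with center (-7, -12).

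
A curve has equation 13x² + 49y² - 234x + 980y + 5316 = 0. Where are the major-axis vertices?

Group the x- and y-terms: 13(x² - 18x) + 49(y² + 20y) = -5316
Completing the square gives 13(x - 9)² + 49(y + 10)² = -5316 + 1053 + 4900 = 637.
Divide by 637: (x - 9)²/49 + (y + 10)²/13 = 1
Ellipse, center (9, -10), major axis horizontal; a² = 49, b² = 13.
a = 7. Vertices at (h ± a, k).

(2, -10) and (16, -10)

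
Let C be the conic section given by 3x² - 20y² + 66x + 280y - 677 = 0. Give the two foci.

Rearranging, 3(x² + 22x) -20(y² - 14y) = 677.
Completing the square gives 3(x + 11)² -20(y - 7)² = 677 + 363 - 980 = 60.
Divide through by 60 to get (x + 11)²/20 - (y - 7)²/3 = 1.
Hyperbola, center (-11, 7), transverse axis horizontal; a² = 20, b² = 3.
c² = a² + b² = 20 + 3 = 23, so c = √23.
Foci lie on the horizontal axis through the center: (h ± c, k).

(-11 - √23, 7) and (-11 + √23, 7)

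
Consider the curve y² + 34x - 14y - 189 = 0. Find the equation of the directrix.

x = 31/2

Only y is squared. Complete the square in y: (y - 7)² = -34(x - 7).
Vertex (7, 7); 4p = -34 so p = -17/2. Opens left.
Directrix is the vertical line x = h − p = 7 − (-17/2) = 31/2.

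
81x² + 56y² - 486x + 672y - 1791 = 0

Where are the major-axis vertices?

(3, -15) and (3, 3)

Group the x- and y-terms: 81(x² - 6x) + 56(y² + 12y) = 1791
Complete the square in x and y: 81(x - 3)² + 56(y + 6)² = 1791 + 729 + 2016 = 4536
Divide by 4536: (x - 3)²/56 + (y + 6)²/81 = 1
Ellipse, center (3, -6), major axis vertical; a² = 81, b² = 56.
a = 9. Vertices at (h, k ± a).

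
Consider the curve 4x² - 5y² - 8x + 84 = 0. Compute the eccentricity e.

e = 3/2

Rearranging, 4(x² - 2x) -5y² = -84.
Completing the square gives 4(x - 1)² -5y² = -84 + 4 + 0 = -80.
Dividing both sides by -80: y²/16 - (x - 1)²/20 = 1
Hyperbola, center (1, 0), transverse axis vertical; a² = 16, b² = 20.
c² = a² + b² = 36, so c = 6.
e = c/a = 6/4 = 3/2.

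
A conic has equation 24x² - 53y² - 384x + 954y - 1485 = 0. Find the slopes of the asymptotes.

2√318/53 and -2√318/53

Group: 24(x² - 16x) -53(y² - 18y) = 1485
Complete the square in x and y: 24(x - 8)² -53(y - 9)² = 1485 + 1536 - 4293 = -1272
Dividing both sides by -1272: (y - 9)²/24 - (x - 8)²/53 = 1
Hyperbola, center (8, 9), transverse axis vertical; a² = 24, b² = 53.
For a vertical hyperbola the asymptotes have slope ±a/b.
Here that is ±2√6/√53 = ±2√318/53.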